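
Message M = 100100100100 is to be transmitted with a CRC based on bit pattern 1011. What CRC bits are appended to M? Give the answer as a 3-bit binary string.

010

Append 3 zeros: 100100100100000. Divide by 1011 (XOR where the leading bit is 1):
  pos 0: 1001 XOR 1011 = 0010
  pos 2: 1000 XOR 1011 = 0011
  pos 4: 1110 XOR 1011 = 0101
  pos 5: 1010 XOR 1011 = 0001
  pos 8: 1100 XOR 1011 = 0111
  pos 9: 1110 XOR 1011 = 0101
  pos 10: 1010 XOR 1011 = 0001
Remainder (last 3 bits) = 010. This is the CRC / FCS.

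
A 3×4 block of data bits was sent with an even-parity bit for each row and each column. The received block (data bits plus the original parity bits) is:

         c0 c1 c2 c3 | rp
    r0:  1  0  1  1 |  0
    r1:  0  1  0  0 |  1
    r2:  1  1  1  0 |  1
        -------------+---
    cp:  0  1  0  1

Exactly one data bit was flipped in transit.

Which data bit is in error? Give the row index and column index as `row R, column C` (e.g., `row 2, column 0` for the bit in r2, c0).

Recompute each row's even parity and compare to rp:
  r0: data parity 1, sent rp 0 → mismatch
  r1: data parity 1, sent rp 1 → ok
  r2: data parity 1, sent rp 1 → ok
Recompute each column's even parity and compare to cp:
  c0: data parity 0, sent cp 0 → ok
  c1: data parity 0, sent cp 1 → mismatch
  c2: data parity 0, sent cp 0 → ok
  c3: data parity 1, sent cp 1 → ok
Exactly one row (r0) and one column (c1) fail → the flipped bit is at their intersection.

row 0, column 1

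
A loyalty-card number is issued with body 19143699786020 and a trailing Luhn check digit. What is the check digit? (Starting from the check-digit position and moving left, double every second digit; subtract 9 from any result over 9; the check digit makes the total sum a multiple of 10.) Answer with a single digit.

Partial digits right→left: 0 2 0 6 8 7 9 9 6 3 4 1 9 1
Double every second digit counting from the check-digit position (so the 1st, 3rd, 5th, ... of the partial from the right).
  doubled (with −9 where >9): 0 0 7 9 3 8 9 → sum 36
  kept as-is: 2 6 7 9 3 1 1 → sum 29
Total = 36 + 29 = 65.
Check digit = (10 − (65 mod 10)) mod 10 = 5.

5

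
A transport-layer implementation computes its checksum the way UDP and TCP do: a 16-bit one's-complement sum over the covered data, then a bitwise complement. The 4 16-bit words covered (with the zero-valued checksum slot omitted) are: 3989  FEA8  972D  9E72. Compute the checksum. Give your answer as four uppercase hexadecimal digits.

922D

One's-complement addition (fold any carry out of bit 15 back into bit 0):
  0x3989 + 0xFEA8 = 0x13831 → wrap carry → 0x3832
  0x3832 + 0x972D = 0x0CF5F
  0xCF5F + 0x9E72 = 0x16DD1 → wrap carry → 0x6DD2
One's-complement sum = 0x6DD2.
Checksum = ~0x6DD2 & 0xFFFF = 0x922D.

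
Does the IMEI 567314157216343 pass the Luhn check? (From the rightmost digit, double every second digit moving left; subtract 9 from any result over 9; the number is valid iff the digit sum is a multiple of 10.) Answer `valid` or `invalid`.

invalid

From the right, keep odd positions and double even positions (subtract 9 from any doubled value over 9):
  doubled (positions 2,4,...): 8 3 4 1 8 6 3 → sum 33
  kept (positions 1,3,...): 3 3 1 7 1 1 7 5 → sum 28
Total = 61.
61 mod 10 = 1, so the number is invalid.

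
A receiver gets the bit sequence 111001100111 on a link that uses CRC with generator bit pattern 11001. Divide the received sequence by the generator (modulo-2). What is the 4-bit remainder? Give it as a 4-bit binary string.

0001

Modulo-2 division of 111001100111 by 11001:
  pos 0: 11100 XOR 11001 = 00101
  pos 2: 10111 XOR 11001 = 01110
  pos 3: 11100 XOR 11001 = 00101
  pos 5: 10101 XOR 11001 = 01100
  pos 6: 11001 XOR 11001 = 00000
Remainder = 0001 (nonzero — an error is detected).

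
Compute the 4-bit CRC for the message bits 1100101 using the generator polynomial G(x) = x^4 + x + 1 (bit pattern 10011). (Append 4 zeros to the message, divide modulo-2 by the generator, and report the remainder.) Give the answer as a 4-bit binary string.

0010

Append 4 zeros: 11001010000. Divide by 10011 (XOR where the leading bit is 1):
  pos 0: 11001 XOR 10011 = 01010
  pos 1: 10100 XOR 10011 = 00111
  pos 3: 11110 XOR 10011 = 01101
  pos 4: 11010 XOR 10011 = 01001
  pos 5: 10010 XOR 10011 = 00001
Remainder (last 4 bits) = 0010. This is the CRC / FCS.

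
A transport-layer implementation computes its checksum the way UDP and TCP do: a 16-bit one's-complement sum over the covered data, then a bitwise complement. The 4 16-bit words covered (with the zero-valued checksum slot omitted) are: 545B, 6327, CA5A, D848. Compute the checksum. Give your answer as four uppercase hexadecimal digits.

A5D9

One's-complement addition (fold any carry out of bit 15 back into bit 0):
  0x545B + 0x6327 = 0x0B782
  0xB782 + 0xCA5A = 0x181DC → wrap carry → 0x81DD
  0x81DD + 0xD848 = 0x15A25 → wrap carry → 0x5A26
One's-complement sum = 0x5A26.
Checksum = ~0x5A26 & 0xFFFF = 0xA5D9.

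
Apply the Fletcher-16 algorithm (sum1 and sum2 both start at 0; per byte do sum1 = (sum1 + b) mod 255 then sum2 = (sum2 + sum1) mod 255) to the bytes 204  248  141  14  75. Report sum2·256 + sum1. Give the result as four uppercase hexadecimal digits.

Running sums (mod 255):
  after byte 0 (204): sum1=204, sum2=204
  after byte 1 (248): sum1=197, sum2=146
  after byte 2 (141): sum1=83, sum2=229
  after byte 3 (14): sum1=97, sum2=71
  after byte 4 (75): sum1=172, sum2=243
Checksum = sum2·256 + sum1 = 243·256 + 172 = 62380 = 0xF3AC.

F3AC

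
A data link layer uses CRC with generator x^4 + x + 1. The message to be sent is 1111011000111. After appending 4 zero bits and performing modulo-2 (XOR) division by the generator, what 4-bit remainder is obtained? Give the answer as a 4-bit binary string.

0111

Append 4 zeros: 11110110001110000. Divide by 10011 (XOR where the leading bit is 1):
  pos 0: 11110 XOR 10011 = 01101
  pos 1: 11011 XOR 10011 = 01000
  pos 2: 10001 XOR 10011 = 00010
  pos 5: 10000 XOR 10011 = 00011
  pos 8: 11111 XOR 10011 = 01100
  pos 9: 11000 XOR 10011 = 01011
  pos 10: 10110 XOR 10011 = 00101
  pos 12: 10100 XOR 10011 = 00111
Remainder (last 4 bits) = 0111. This is the CRC / FCS.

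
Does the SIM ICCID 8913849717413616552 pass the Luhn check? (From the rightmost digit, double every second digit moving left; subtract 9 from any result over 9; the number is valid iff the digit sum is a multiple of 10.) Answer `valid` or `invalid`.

From the right, keep odd positions and double even positions (subtract 9 from any doubled value over 9):
  doubled (positions 2,4,...): 1 3 3 2 5 5 8 6 9 → sum 42
  kept (positions 1,3,...): 2 5 1 3 4 1 9 8 1 8 → sum 42
Total = 84.
84 mod 10 = 4, so the number is invalid.

invalid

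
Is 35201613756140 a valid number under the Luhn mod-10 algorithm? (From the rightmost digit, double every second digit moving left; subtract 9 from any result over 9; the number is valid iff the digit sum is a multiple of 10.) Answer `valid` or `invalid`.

From the right, keep odd positions and double even positions (subtract 9 from any doubled value over 9):
  doubled (positions 2,4,...): 8 3 5 2 2 4 6 → sum 30
  kept (positions 1,3,...): 0 1 5 3 6 0 5 → sum 20
Total = 50.
50 mod 10 = 0, so the number is valid.

valid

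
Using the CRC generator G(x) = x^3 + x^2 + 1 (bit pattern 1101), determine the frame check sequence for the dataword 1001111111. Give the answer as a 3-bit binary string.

011

Append 3 zeros: 1001111111000. Divide by 1101 (XOR where the leading bit is 1):
  pos 0: 1001 XOR 1101 = 0100
  pos 1: 1001 XOR 1101 = 0100
  pos 2: 1001 XOR 1101 = 0100
  pos 3: 1001 XOR 1101 = 0100
  pos 4: 1001 XOR 1101 = 0100
  pos 5: 1001 XOR 1101 = 0100
  pos 6: 1001 XOR 1101 = 0100
  pos 7: 1000 XOR 1101 = 0101
  pos 8: 1010 XOR 1101 = 0111
  pos 9: 1110 XOR 1101 = 0011
Remainder (last 3 bits) = 011. This is the CRC / FCS.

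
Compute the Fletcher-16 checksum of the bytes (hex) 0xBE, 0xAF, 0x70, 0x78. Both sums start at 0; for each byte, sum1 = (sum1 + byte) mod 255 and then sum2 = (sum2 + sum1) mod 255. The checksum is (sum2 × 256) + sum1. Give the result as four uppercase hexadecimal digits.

Running sums (mod 255):
  after byte 0 (0xBE): sum1=190, sum2=190
  after byte 1 (0xAF): sum1=110, sum2=45
  after byte 2 (0x70): sum1=222, sum2=12
  after byte 3 (0x78): sum1=87, sum2=99
Checksum = sum2·256 + sum1 = 99·256 + 87 = 25431 = 0x6357.

6357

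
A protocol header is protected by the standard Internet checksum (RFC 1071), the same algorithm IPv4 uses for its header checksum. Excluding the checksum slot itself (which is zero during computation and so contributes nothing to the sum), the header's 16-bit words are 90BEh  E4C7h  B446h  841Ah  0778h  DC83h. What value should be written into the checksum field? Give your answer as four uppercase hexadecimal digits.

6E1C

One's-complement addition (fold any carry out of bit 15 back into bit 0):
  0x90BE + 0xE4C7 = 0x17585 → wrap carry → 0x7586
  0x7586 + 0xB446 = 0x129CC → wrap carry → 0x29CD
  0x29CD + 0x841A = 0x0ADE7
  0xADE7 + 0x0778 = 0x0B55F
  0xB55F + 0xDC83 = 0x191E2 → wrap carry → 0x91E3
One's-complement sum = 0x91E3.
Checksum = ~0x91E3 & 0xFFFF = 0x6E1C.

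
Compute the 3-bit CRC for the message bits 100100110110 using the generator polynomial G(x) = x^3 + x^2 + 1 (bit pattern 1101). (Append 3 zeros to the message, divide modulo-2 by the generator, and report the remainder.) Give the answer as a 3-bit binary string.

Append 3 zeros: 100100110110000. Divide by 1101 (XOR where the leading bit is 1):
  pos 0: 1001 XOR 1101 = 0100
  pos 1: 1000 XOR 1101 = 0101
  pos 2: 1010 XOR 1101 = 0111
  pos 3: 1111 XOR 1101 = 0010
  pos 5: 1010 XOR 1101 = 0111
  pos 6: 1111 XOR 1101 = 0010
  pos 8: 1010 XOR 1101 = 0111
  pos 9: 1110 XOR 1101 = 0011
  pos 11: 1100 XOR 1101 = 0001
Remainder (last 3 bits) = 001. This is the CRC / FCS.

001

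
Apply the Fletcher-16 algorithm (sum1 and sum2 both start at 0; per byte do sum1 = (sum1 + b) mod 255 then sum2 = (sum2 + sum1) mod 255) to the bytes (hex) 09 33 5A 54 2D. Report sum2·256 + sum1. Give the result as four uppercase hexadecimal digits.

Running sums (mod 255):
  after byte 0 (09): sum1=9, sum2=9
  after byte 1 (33): sum1=60, sum2=69
  after byte 2 (5A): sum1=150, sum2=219
  after byte 3 (54): sum1=234, sum2=198
  after byte 4 (2D): sum1=24, sum2=222
Checksum = sum2·256 + sum1 = 222·256 + 24 = 56856 = 0xDE18.

DE18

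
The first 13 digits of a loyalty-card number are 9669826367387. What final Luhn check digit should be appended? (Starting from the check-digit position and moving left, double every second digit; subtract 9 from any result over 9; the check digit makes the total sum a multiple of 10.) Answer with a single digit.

Partial digits right→left: 7 8 3 7 6 3 6 2 8 9 6 6 9
Double every second digit counting from the check-digit position (so the 1st, 3rd, 5th, ... of the partial from the right).
  doubled (with −9 where >9): 5 6 3 3 7 3 9 → sum 36
  kept as-is: 8 7 3 2 9 6 → sum 35
Total = 36 + 35 = 71.
Check digit = (10 − (71 mod 10)) mod 10 = 9.

9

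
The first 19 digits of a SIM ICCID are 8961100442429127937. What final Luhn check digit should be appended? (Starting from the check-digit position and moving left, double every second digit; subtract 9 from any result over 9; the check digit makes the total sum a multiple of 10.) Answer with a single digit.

Partial digits right→left: 7 3 9 7 2 1 9 2 4 2 4 4 0 0 1 1 6 9 8
Double every second digit counting from the check-digit position (so the 1st, 3rd, 5th, ... of the partial from the right).
  doubled (with −9 where >9): 5 9 4 9 8 8 0 2 3 7 → sum 55
  kept as-is: 3 7 1 2 2 4 0 1 9 → sum 29
Total = 55 + 29 = 84.
Check digit = (10 − (84 mod 10)) mod 10 = 6.

6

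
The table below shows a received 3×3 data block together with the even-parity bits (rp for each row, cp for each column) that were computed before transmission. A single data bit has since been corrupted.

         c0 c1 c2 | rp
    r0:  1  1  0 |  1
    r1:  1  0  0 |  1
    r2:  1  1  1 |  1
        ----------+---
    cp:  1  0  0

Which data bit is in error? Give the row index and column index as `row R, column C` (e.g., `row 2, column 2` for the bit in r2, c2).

row 0, column 2

Recompute each row's even parity and compare to rp:
  r0: data parity 0, sent rp 1 → mismatch
  r1: data parity 1, sent rp 1 → ok
  r2: data parity 1, sent rp 1 → ok
Recompute each column's even parity and compare to cp:
  c0: data parity 1, sent cp 1 → ok
  c1: data parity 0, sent cp 0 → ok
  c2: data parity 1, sent cp 0 → mismatch
Exactly one row (r0) and one column (c2) fail → the flipped bit is at their intersection.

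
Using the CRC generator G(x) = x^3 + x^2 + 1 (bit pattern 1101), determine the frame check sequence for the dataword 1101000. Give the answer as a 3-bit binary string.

Append 3 zeros: 1101000000. Divide by 1101 (XOR where the leading bit is 1):
  pos 0: 1101 XOR 1101 = 0000
Remainder (last 3 bits) = 000. This is the CRC / FCS.

000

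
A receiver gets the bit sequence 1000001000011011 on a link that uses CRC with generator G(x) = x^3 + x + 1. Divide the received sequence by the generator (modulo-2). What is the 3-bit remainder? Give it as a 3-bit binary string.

000

Modulo-2 division of 1000001000011011 by 1011:
  pos 0: 1000 XOR 1011 = 0011
  pos 2: 1100 XOR 1011 = 0111
  pos 3: 1111 XOR 1011 = 0100
  pos 4: 1000 XOR 1011 = 0011
  pos 6: 1100 XOR 1011 = 0111
  pos 7: 1110 XOR 1011 = 0101
  pos 8: 1011 XOR 1011 = 0000
  pos 12: 1011 XOR 1011 = 0000
Remainder = 000 (zero — the frame passes the CRC check).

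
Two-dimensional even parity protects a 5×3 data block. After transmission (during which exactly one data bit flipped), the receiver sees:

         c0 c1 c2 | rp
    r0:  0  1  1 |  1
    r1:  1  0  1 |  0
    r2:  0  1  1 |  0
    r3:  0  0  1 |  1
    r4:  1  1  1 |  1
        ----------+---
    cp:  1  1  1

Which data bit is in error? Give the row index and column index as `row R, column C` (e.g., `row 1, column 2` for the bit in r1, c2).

Recompute each row's even parity and compare to rp:
  r0: data parity 0, sent rp 1 → mismatch
  r1: data parity 0, sent rp 0 → ok
  r2: data parity 0, sent rp 0 → ok
  r3: data parity 1, sent rp 1 → ok
  r4: data parity 1, sent rp 1 → ok
Recompute each column's even parity and compare to cp:
  c0: data parity 0, sent cp 1 → mismatch
  c1: data parity 1, sent cp 1 → ok
  c2: data parity 1, sent cp 1 → ok
Exactly one row (r0) and one column (c0) fail → the flipped bit is at their intersection.

row 0, column 0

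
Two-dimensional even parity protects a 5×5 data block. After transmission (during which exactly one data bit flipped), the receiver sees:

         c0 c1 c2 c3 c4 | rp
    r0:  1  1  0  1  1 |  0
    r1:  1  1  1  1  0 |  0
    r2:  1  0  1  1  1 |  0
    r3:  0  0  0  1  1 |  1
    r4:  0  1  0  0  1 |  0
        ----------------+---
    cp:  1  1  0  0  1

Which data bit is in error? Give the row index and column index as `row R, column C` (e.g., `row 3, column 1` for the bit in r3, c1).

Recompute each row's even parity and compare to rp:
  r0: data parity 0, sent rp 0 → ok
  r1: data parity 0, sent rp 0 → ok
  r2: data parity 0, sent rp 0 → ok
  r3: data parity 0, sent rp 1 → mismatch
  r4: data parity 0, sent rp 0 → ok
Recompute each column's even parity and compare to cp:
  c0: data parity 1, sent cp 1 → ok
  c1: data parity 1, sent cp 1 → ok
  c2: data parity 0, sent cp 0 → ok
  c3: data parity 0, sent cp 0 → ok
  c4: data parity 0, sent cp 1 → mismatch
Exactly one row (r3) and one column (c4) fail → the flipped bit is at their intersection.

row 3, column 4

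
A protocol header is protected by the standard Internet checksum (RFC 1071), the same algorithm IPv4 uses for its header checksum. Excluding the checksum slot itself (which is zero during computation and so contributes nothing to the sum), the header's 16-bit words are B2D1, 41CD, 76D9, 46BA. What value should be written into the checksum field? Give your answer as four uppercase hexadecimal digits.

One's-complement addition (fold any carry out of bit 15 back into bit 0):
  0xB2D1 + 0x41CD = 0x0F49E
  0xF49E + 0x76D9 = 0x16B77 → wrap carry → 0x6B78
  0x6B78 + 0x46BA = 0x0B232
One's-complement sum = 0xB232.
Checksum = ~0xB232 & 0xFFFF = 0x4DCD.

4DCD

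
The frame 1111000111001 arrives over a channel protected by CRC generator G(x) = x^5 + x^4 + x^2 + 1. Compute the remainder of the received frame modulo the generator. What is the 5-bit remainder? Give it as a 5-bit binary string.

Modulo-2 division of 1111000111001 by 110101:
  pos 0: 111100 XOR 110101 = 001001
  pos 2: 100101 XOR 110101 = 010000
  pos 3: 100001 XOR 110101 = 010100
  pos 4: 101001 XOR 110101 = 011100
  pos 5: 111000 XOR 110101 = 001101
  pos 7: 110101 XOR 110101 = 000000
Remainder = 00000 (zero — the frame passes the CRC check).

00000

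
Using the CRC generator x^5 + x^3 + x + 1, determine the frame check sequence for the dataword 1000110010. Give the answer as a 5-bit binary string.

01100

Append 5 zeros: 100011001000000. Divide by 101011 (XOR where the leading bit is 1):
  pos 0: 100011 XOR 101011 = 001000
  pos 2: 100000 XOR 101011 = 001011
  pos 4: 101110 XOR 101011 = 000101
  pos 7: 101000 XOR 101011 = 000011
Remainder (last 5 bits) = 01100. This is the CRC / FCS.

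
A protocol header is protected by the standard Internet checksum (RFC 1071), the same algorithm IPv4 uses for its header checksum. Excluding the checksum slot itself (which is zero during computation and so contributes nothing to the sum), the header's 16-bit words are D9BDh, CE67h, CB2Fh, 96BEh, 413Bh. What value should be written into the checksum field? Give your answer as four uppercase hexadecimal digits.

B4B0

One's-complement addition (fold any carry out of bit 15 back into bit 0):
  0xD9BD + 0xCE67 = 0x1A824 → wrap carry → 0xA825
  0xA825 + 0xCB2F = 0x17354 → wrap carry → 0x7355
  0x7355 + 0x96BE = 0x10A13 → wrap carry → 0x0A14
  0x0A14 + 0x413B = 0x04B4F
One's-complement sum = 0x4B4F.
Checksum = ~0x4B4F & 0xFFFF = 0xB4B0.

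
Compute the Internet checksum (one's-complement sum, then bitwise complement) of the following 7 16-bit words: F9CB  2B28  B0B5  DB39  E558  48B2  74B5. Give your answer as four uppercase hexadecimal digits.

One's-complement addition (fold any carry out of bit 15 back into bit 0):
  0xF9CB + 0x2B28 = 0x124F3 → wrap carry → 0x24F4
  0x24F4 + 0xB0B5 = 0x0D5A9
  0xD5A9 + 0xDB39 = 0x1B0E2 → wrap carry → 0xB0E3
  0xB0E3 + 0xE558 = 0x1963B → wrap carry → 0x963C
  0x963C + 0x48B2 = 0x0DEEE
  0xDEEE + 0x74B5 = 0x153A3 → wrap carry → 0x53A4
One's-complement sum = 0x53A4.
Checksum = ~0x53A4 & 0xFFFF = 0xAC5B.

AC5B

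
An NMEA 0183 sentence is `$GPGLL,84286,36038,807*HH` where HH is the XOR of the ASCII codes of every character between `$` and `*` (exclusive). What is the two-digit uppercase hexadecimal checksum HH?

4D

XOR the ASCII codes of the payload characters:
  'G' = 0x47 → acc = 0x47
  'P' = 0x50 → acc = 0x17
  'G' = 0x47 → acc = 0x50
  'L' = 0x4C → acc = 0x1C
  'L' = 0x4C → acc = 0x50
  ',' = 0x2C → acc = 0x7C
  '8' = 0x38 → acc = 0x44
  '4' = 0x34 → acc = 0x70
  '2' = 0x32 → acc = 0x42
  '8' = 0x38 → acc = 0x7A
  '6' = 0x36 → acc = 0x4C
  ',' = 0x2C → acc = 0x60
  '3' = 0x33 → acc = 0x53
  '6' = 0x36 → acc = 0x65
  '0' = 0x30 → acc = 0x55
  '3' = 0x33 → acc = 0x66
  '8' = 0x38 → acc = 0x5E
  ',' = 0x2C → acc = 0x72
  '8' = 0x38 → acc = 0x4A
  '0' = 0x30 → acc = 0x7A
  '7' = 0x37 → acc = 0x4D
Checksum = 0x4D.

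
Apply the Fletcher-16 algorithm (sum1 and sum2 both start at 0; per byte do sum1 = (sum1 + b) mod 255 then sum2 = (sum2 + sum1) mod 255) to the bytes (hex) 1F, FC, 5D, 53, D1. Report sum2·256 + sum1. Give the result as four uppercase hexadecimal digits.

209E

Running sums (mod 255):
  after byte 0 (1F): sum1=31, sum2=31
  after byte 1 (FC): sum1=28, sum2=59
  after byte 2 (5D): sum1=121, sum2=180
  after byte 3 (53): sum1=204, sum2=129
  after byte 4 (D1): sum1=158, sum2=32
Checksum = sum2·256 + sum1 = 32·256 + 158 = 8350 = 0x209E.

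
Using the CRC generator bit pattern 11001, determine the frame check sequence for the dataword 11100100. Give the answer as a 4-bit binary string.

Append 4 zeros: 111001000000. Divide by 11001 (XOR where the leading bit is 1):
  pos 0: 11100 XOR 11001 = 00101
  pos 2: 10110 XOR 11001 = 01111
  pos 3: 11110 XOR 11001 = 00111
  pos 5: 11100 XOR 11001 = 00101
  pos 7: 10100 XOR 11001 = 01101
Remainder (last 4 bits) = 1101. This is the CRC / FCS.

1101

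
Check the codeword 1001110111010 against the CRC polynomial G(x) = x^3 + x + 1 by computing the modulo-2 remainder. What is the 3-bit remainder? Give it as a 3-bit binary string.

000

Modulo-2 division of 1001110111010 by 1011:
  pos 0: 1001 XOR 1011 = 0010
  pos 2: 1011 XOR 1011 = 0000
  pos 7: 1110 XOR 1011 = 0101
  pos 8: 1011 XOR 1011 = 0000
Remainder = 000 (zero — the frame passes the CRC check).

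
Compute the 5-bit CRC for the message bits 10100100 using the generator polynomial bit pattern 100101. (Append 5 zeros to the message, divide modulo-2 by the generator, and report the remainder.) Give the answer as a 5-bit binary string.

Append 5 zeros: 1010010000000. Divide by 100101 (XOR where the leading bit is 1):
  pos 0: 101001 XOR 100101 = 001100
  pos 2: 110000 XOR 100101 = 010101
  pos 3: 101010 XOR 100101 = 001111
  pos 5: 111100 XOR 100101 = 011001
  pos 6: 110010 XOR 100101 = 010111
  pos 7: 101110 XOR 100101 = 001011
Remainder (last 5 bits) = 01011. This is the CRC / FCS.

01011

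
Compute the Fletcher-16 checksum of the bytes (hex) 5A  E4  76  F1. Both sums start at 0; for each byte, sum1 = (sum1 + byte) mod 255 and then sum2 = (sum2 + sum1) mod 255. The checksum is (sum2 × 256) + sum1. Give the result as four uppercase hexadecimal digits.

Running sums (mod 255):
  after byte 0 (5A): sum1=90, sum2=90
  after byte 1 (E4): sum1=63, sum2=153
  after byte 2 (76): sum1=181, sum2=79
  after byte 3 (F1): sum1=167, sum2=246
Checksum = sum2·256 + sum1 = 246·256 + 167 = 63143 = 0xF6A7.

F6A7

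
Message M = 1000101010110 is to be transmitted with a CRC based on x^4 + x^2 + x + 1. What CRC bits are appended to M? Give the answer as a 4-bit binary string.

0101

Append 4 zeros: 10001010101100000. Divide by 10111 (XOR where the leading bit is 1):
  pos 0: 10001 XOR 10111 = 00110
  pos 2: 11001 XOR 10111 = 01110
  pos 3: 11100 XOR 10111 = 01011
  pos 4: 10111 XOR 10111 = 00000
  pos 10: 11000 XOR 10111 = 01111
  pos 11: 11110 XOR 10111 = 01001
  pos 12: 10010 XOR 10111 = 00101
Remainder (last 4 bits) = 0101. This is the CRC / FCS.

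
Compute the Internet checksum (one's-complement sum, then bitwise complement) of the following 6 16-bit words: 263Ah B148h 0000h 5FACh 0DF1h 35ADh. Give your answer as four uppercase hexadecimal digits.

8532

One's-complement addition (fold any carry out of bit 15 back into bit 0):
  0x263A + 0xB148 = 0x0D782
  0xD782 + 0x0000 = 0x0D782
  0xD782 + 0x5FAC = 0x1372E → wrap carry → 0x372F
  0x372F + 0x0DF1 = 0x04520
  0x4520 + 0x35AD = 0x07ACD
One's-complement sum = 0x7ACD.
Checksum = ~0x7ACD & 0xFFFF = 0x8532.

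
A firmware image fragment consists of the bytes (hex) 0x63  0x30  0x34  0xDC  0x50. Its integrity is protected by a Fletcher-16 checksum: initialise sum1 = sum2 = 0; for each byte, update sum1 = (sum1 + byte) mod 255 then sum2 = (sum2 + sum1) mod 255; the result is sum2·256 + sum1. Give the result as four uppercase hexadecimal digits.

Running sums (mod 255):
  after byte 0 (0x63): sum1=99, sum2=99
  after byte 1 (0x30): sum1=147, sum2=246
  after byte 2 (0x34): sum1=199, sum2=190
  after byte 3 (0xDC): sum1=164, sum2=99
  after byte 4 (0x50): sum1=244, sum2=88
Checksum = sum2·256 + sum1 = 88·256 + 244 = 22772 = 0x58F4.

58F4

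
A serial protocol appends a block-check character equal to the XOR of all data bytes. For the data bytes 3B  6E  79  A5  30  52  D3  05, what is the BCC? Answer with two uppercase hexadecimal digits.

3D

XOR the bytes together:
  start with 0x3B
  0x3B ⊕ 0x6E = 0x55
  0x55 ⊕ 0x79 = 0x2C
  0x2C ⊕ 0xA5 = 0x89
  0x89 ⊕ 0x30 = 0xB9
  0xB9 ⊕ 0x52 = 0xEB
  0xEB ⊕ 0xD3 = 0x38
  0x38 ⊕ 0x05 = 0x3D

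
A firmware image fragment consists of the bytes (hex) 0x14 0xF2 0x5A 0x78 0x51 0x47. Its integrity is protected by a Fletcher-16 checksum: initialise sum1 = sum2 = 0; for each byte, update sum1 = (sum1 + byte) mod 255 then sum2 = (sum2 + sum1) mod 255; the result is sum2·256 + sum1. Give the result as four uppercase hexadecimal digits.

F372

Running sums (mod 255):
  after byte 0 (0x14): sum1=20, sum2=20
  after byte 1 (0xF2): sum1=7, sum2=27
  after byte 2 (0x5A): sum1=97, sum2=124
  after byte 3 (0x78): sum1=217, sum2=86
  after byte 4 (0x51): sum1=43, sum2=129
  after byte 5 (0x47): sum1=114, sum2=243
Checksum = sum2·256 + sum1 = 243·256 + 114 = 62322 = 0xF372.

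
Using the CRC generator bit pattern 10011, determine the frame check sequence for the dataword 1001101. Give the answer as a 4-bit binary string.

Append 4 zeros: 10011010000. Divide by 10011 (XOR where the leading bit is 1):
  pos 0: 10011 XOR 10011 = 00000
  pos 6: 10000 XOR 10011 = 00011
Remainder (last 4 bits) = 0011. This is the CRC / FCS.

0011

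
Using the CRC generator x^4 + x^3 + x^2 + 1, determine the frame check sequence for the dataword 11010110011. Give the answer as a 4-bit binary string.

Append 4 zeros: 110101100110000. Divide by 11101 (XOR where the leading bit is 1):
  pos 0: 11010 XOR 11101 = 00111
  pos 2: 11111 XOR 11101 = 00010
  pos 5: 10001 XOR 11101 = 01100
  pos 6: 11001 XOR 11101 = 00100
  pos 8: 10000 XOR 11101 = 01101
  pos 9: 11010 XOR 11101 = 00111
Remainder (last 4 bits) = 1110. This is the CRC / FCS.

1110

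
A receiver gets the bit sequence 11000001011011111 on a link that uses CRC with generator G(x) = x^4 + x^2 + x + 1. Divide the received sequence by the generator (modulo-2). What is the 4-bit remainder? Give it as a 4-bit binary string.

0000

Modulo-2 division of 11000001011011111 by 10111:
  pos 0: 11000 XOR 10111 = 01111
  pos 1: 11110 XOR 10111 = 01001
  pos 2: 10010 XOR 10111 = 00101
  pos 4: 10110 XOR 10111 = 00001
  pos 8: 11101 XOR 10111 = 01010
  pos 9: 10101 XOR 10111 = 00010
  pos 12: 10111 XOR 10111 = 00000
Remainder = 0000 (zero — the frame passes the CRC check).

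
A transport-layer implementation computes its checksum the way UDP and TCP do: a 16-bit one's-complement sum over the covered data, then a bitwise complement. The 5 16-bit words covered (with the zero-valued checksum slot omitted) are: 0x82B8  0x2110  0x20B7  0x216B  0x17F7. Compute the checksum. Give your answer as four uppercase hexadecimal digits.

One's-complement addition (fold any carry out of bit 15 back into bit 0):
  0x82B8 + 0x2110 = 0x0A3C8
  0xA3C8 + 0x20B7 = 0x0C47F
  0xC47F + 0x216B = 0x0E5EA
  0xE5EA + 0x17F7 = 0x0FDE1
One's-complement sum = 0xFDE1.
Checksum = ~0xFDE1 & 0xFFFF = 0x021E.

021E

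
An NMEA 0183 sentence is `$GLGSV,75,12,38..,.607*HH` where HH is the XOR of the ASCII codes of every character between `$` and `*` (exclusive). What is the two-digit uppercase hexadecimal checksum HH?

XOR the ASCII codes of the payload characters:
  'G' = 0x47 → acc = 0x47
  'L' = 0x4C → acc = 0x0B
  'G' = 0x47 → acc = 0x4C
  'S' = 0x53 → acc = 0x1F
  'V' = 0x56 → acc = 0x49
  ',' = 0x2C → acc = 0x65
  '7' = 0x37 → acc = 0x52
  '5' = 0x35 → acc = 0x67
  ',' = 0x2C → acc = 0x4B
  '1' = 0x31 → acc = 0x7A
  '2' = 0x32 → acc = 0x48
  ',' = 0x2C → acc = 0x64
  '3' = 0x33 → acc = 0x57
  '8' = 0x38 → acc = 0x6F
  '.' = 0x2E → acc = 0x41
  '.' = 0x2E → acc = 0x6F
  ',' = 0x2C → acc = 0x43
  '.' = 0x2E → acc = 0x6D
  '6' = 0x36 → acc = 0x5B
  '0' = 0x30 → acc = 0x6B
  '7' = 0x37 → acc = 0x5C
Checksum = 0x5C.

5C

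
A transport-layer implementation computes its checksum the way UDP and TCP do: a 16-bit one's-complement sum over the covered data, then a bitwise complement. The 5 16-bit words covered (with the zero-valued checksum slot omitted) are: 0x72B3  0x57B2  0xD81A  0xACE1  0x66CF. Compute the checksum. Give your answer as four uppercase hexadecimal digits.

One's-complement addition (fold any carry out of bit 15 back into bit 0):
  0x72B3 + 0x57B2 = 0x0CA65
  0xCA65 + 0xD81A = 0x1A27F → wrap carry → 0xA280
  0xA280 + 0xACE1 = 0x14F61 → wrap carry → 0x4F62
  0x4F62 + 0x66CF = 0x0B631
One's-complement sum = 0xB631.
Checksum = ~0xB631 & 0xFFFF = 0x49CE.

49CE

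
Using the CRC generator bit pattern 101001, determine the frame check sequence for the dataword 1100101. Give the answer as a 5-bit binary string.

Append 5 zeros: 110010100000. Divide by 101001 (XOR where the leading bit is 1):
  pos 0: 110010 XOR 101001 = 011011
  pos 1: 110111 XOR 101001 = 011110
  pos 2: 111100 XOR 101001 = 010101
  pos 3: 101010 XOR 101001 = 000011
Remainder (last 5 bits) = 11000. This is the CRC / FCS.

11000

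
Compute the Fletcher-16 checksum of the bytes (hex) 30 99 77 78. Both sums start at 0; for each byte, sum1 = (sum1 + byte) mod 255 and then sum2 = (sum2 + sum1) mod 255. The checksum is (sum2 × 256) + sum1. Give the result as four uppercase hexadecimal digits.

F4B9

Running sums (mod 255):
  after byte 0 (30): sum1=48, sum2=48
  after byte 1 (99): sum1=201, sum2=249
  after byte 2 (77): sum1=65, sum2=59
  after byte 3 (78): sum1=185, sum2=244
Checksum = sum2·256 + sum1 = 244·256 + 185 = 62649 = 0xF4B9.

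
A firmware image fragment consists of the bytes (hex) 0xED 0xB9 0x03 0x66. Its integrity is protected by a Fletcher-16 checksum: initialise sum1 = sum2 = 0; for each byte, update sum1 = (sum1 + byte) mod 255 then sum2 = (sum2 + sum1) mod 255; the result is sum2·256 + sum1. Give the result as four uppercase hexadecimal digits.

Running sums (mod 255):
  after byte 0 (0xED): sum1=237, sum2=237
  after byte 1 (0xB9): sum1=167, sum2=149
  after byte 2 (0x03): sum1=170, sum2=64
  after byte 3 (0x66): sum1=17, sum2=81
Checksum = sum2·256 + sum1 = 81·256 + 17 = 20753 = 0x5111.

5111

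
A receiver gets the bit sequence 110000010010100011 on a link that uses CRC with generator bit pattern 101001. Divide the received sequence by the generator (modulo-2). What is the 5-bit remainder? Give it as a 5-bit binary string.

Modulo-2 division of 110000010010100011 by 101001:
  pos 0: 110000 XOR 101001 = 011001
  pos 1: 110010 XOR 101001 = 011011
  pos 2: 110111 XOR 101001 = 011110
  pos 3: 111100 XOR 101001 = 010101
  pos 4: 101010 XOR 101001 = 000011
  pos 8: 111010 XOR 101001 = 010011
  pos 9: 100110 XOR 101001 = 001111
  pos 11: 111101 XOR 101001 = 010100
  pos 12: 101001 XOR 101001 = 000000
Remainder = 00000 (zero — the frame passes the CRC check).

00000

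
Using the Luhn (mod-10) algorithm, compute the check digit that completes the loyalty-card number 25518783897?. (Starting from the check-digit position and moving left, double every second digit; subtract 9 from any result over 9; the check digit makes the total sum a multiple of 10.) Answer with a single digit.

Partial digits right→left: 7 9 8 3 8 7 8 1 5 5 2
Double every second digit counting from the check-digit position (so the 1st, 3rd, 5th, ... of the partial from the right).
  doubled (with −9 where >9): 5 7 7 7 1 4 → sum 31
  kept as-is: 9 3 7 1 5 → sum 25
Total = 31 + 25 = 56.
Check digit = (10 − (56 mod 10)) mod 10 = 4.

4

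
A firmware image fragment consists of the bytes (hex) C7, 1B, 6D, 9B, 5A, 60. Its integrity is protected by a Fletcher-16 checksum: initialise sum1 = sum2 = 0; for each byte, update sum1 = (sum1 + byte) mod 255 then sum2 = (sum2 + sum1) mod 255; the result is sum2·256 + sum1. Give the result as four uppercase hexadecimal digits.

Running sums (mod 255):
  after byte 0 (C7): sum1=199, sum2=199
  after byte 1 (1B): sum1=226, sum2=170
  after byte 2 (6D): sum1=80, sum2=250
  after byte 3 (9B): sum1=235, sum2=230
  after byte 4 (5A): sum1=70, sum2=45
  after byte 5 (60): sum1=166, sum2=211
Checksum = sum2·256 + sum1 = 211·256 + 166 = 54182 = 0xD3A6.

D3A6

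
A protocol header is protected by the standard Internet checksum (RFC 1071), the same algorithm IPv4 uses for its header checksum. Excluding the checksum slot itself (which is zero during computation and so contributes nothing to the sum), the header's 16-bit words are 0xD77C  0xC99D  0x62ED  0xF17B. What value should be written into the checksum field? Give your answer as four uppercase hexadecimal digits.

0A7C

One's-complement addition (fold any carry out of bit 15 back into bit 0):
  0xD77C + 0xC99D = 0x1A119 → wrap carry → 0xA11A
  0xA11A + 0x62ED = 0x10407 → wrap carry → 0x0408
  0x0408 + 0xF17B = 0x0F583
One's-complement sum = 0xF583.
Checksum = ~0xF583 & 0xFFFF = 0x0A7C.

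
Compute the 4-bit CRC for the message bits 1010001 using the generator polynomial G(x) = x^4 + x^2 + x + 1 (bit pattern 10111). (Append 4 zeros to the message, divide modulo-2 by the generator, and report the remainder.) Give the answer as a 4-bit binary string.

Append 4 zeros: 10100010000. Divide by 10111 (XOR where the leading bit is 1):
  pos 0: 10100 XOR 10111 = 00011
  pos 3: 11010 XOR 10111 = 01101
  pos 4: 11010 XOR 10111 = 01101
  pos 5: 11010 XOR 10111 = 01101
  pos 6: 11010 XOR 10111 = 01101
Remainder (last 4 bits) = 1101. This is the CRC / FCS.

1101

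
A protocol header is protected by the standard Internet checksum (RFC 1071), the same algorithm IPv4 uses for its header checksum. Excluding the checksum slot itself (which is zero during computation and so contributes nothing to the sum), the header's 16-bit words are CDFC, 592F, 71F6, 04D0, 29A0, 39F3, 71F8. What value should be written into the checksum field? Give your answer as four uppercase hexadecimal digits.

One's-complement addition (fold any carry out of bit 15 back into bit 0):
  0xCDFC + 0x592F = 0x1272B → wrap carry → 0x272C
  0x272C + 0x71F6 = 0x09922
  0x9922 + 0x04D0 = 0x09DF2
  0x9DF2 + 0x29A0 = 0x0C792
  0xC792 + 0x39F3 = 0x10185 → wrap carry → 0x0186
  0x0186 + 0x71F8 = 0x0737E
One's-complement sum = 0x737E.
Checksum = ~0x737E & 0xFFFF = 0x8C81.

8C81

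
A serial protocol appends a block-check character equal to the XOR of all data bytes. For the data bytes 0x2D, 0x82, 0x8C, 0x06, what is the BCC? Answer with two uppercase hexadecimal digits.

25

XOR the bytes together:
  start with 0x2D
  0x2D ⊕ 0x82 = 0xAF
  0xAF ⊕ 0x8C = 0x23
  0x23 ⊕ 0x06 = 0x25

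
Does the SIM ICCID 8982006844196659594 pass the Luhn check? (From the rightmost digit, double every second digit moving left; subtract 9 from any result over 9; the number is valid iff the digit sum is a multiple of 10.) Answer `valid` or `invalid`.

invalid

From the right, keep odd positions and double even positions (subtract 9 from any doubled value over 9):
  doubled (positions 2,4,...): 9 9 3 9 8 7 0 4 9 → sum 58
  kept (positions 1,3,...): 4 5 5 6 1 4 6 0 8 8 → sum 47
Total = 105.
105 mod 10 = 5, so the number is invalid.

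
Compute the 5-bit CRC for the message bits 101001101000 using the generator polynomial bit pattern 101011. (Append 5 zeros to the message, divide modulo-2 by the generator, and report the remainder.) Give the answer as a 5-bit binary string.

00111

Append 5 zeros: 10100110100000000. Divide by 101011 (XOR where the leading bit is 1):
  pos 0: 101001 XOR 101011 = 000010
  pos 4: 101010 XOR 101011 = 000001
  pos 9: 100000 XOR 101011 = 001011
  pos 11: 101100 XOR 101011 = 000111
Remainder (last 5 bits) = 00111. This is the CRC / FCS.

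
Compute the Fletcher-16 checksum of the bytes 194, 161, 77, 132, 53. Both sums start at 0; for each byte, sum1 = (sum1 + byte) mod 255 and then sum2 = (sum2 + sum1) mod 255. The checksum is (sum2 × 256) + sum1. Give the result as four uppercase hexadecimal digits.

Running sums (mod 255):
  after byte 0 (194): sum1=194, sum2=194
  after byte 1 (161): sum1=100, sum2=39
  after byte 2 (77): sum1=177, sum2=216
  after byte 3 (132): sum1=54, sum2=15
  after byte 4 (53): sum1=107, sum2=122
Checksum = sum2·256 + sum1 = 122·256 + 107 = 31339 = 0x7A6B.

7A6B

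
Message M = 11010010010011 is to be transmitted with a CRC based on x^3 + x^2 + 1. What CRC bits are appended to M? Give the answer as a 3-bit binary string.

Append 3 zeros: 11010010010011000. Divide by 1101 (XOR where the leading bit is 1):
  pos 0: 1101 XOR 1101 = 0000
  pos 6: 1001 XOR 1101 = 0100
  pos 7: 1000 XOR 1101 = 0101
  pos 8: 1010 XOR 1101 = 0111
  pos 9: 1111 XOR 1101 = 0010
  pos 11: 1010 XOR 1101 = 0111
  pos 12: 1110 XOR 1101 = 0011
Remainder (last 3 bits) = 110. This is the CRC / FCS.

110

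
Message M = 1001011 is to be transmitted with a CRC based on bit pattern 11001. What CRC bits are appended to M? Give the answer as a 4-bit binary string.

1111

Append 4 zeros: 10010110000. Divide by 11001 (XOR where the leading bit is 1):
  pos 0: 10010 XOR 11001 = 01011
  pos 1: 10111 XOR 11001 = 01110
  pos 2: 11101 XOR 11001 = 00100
  pos 4: 10000 XOR 11001 = 01001
  pos 5: 10010 XOR 11001 = 01011
  pos 6: 10110 XOR 11001 = 01111
Remainder (last 4 bits) = 1111. This is the CRC / FCS.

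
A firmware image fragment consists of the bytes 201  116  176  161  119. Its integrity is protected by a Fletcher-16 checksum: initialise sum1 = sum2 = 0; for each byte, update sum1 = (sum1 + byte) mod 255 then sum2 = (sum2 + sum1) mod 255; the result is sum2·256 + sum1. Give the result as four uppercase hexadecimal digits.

Running sums (mod 255):
  after byte 0 (201): sum1=201, sum2=201
  after byte 1 (116): sum1=62, sum2=8
  after byte 2 (176): sum1=238, sum2=246
  after byte 3 (161): sum1=144, sum2=135
  after byte 4 (119): sum1=8, sum2=143
Checksum = sum2·256 + sum1 = 143·256 + 8 = 36616 = 0x8F08.

8F08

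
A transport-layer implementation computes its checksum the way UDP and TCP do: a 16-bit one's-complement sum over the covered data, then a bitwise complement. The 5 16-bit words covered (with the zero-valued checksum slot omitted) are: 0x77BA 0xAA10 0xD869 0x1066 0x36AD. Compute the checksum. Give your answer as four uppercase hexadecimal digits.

BEB7

One's-complement addition (fold any carry out of bit 15 back into bit 0):
  0x77BA + 0xAA10 = 0x121CA → wrap carry → 0x21CB
  0x21CB + 0xD869 = 0x0FA34
  0xFA34 + 0x1066 = 0x10A9A → wrap carry → 0x0A9B
  0x0A9B + 0x36AD = 0x04148
One's-complement sum = 0x4148.
Checksum = ~0x4148 & 0xFFFF = 0xBEB7.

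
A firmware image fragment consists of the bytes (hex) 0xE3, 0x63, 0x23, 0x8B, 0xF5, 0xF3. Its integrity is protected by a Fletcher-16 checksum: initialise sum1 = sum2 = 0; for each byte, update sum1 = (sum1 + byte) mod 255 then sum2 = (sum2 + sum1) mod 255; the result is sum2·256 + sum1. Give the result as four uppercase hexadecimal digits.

57DF

Running sums (mod 255):
  after byte 0 (0xE3): sum1=227, sum2=227
  after byte 1 (0x63): sum1=71, sum2=43
  after byte 2 (0x23): sum1=106, sum2=149
  after byte 3 (0x8B): sum1=245, sum2=139
  after byte 4 (0xF5): sum1=235, sum2=119
  after byte 5 (0xF3): sum1=223, sum2=87
Checksum = sum2·256 + sum1 = 87·256 + 223 = 22495 = 0x57DF.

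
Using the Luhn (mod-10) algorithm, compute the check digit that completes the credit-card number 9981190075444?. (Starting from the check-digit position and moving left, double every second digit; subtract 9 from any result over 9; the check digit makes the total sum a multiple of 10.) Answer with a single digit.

Partial digits right→left: 4 4 4 5 7 0 0 9 1 1 8 9 9
Double every second digit counting from the check-digit position (so the 1st, 3rd, 5th, ... of the partial from the right).
  doubled (with −9 where >9): 8 8 5 0 2 7 9 → sum 39
  kept as-is: 4 5 0 9 1 9 → sum 28
Total = 39 + 28 = 67.
Check digit = (10 − (67 mod 10)) mod 10 = 3.

3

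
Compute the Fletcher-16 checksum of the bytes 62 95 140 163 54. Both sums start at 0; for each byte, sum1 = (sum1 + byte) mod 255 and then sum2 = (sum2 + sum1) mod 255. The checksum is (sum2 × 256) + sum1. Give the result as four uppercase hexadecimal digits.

Running sums (mod 255):
  after byte 0 (62): sum1=62, sum2=62
  after byte 1 (95): sum1=157, sum2=219
  after byte 2 (140): sum1=42, sum2=6
  after byte 3 (163): sum1=205, sum2=211
  after byte 4 (54): sum1=4, sum2=215
Checksum = sum2·256 + sum1 = 215·256 + 4 = 55044 = 0xD704.

D704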